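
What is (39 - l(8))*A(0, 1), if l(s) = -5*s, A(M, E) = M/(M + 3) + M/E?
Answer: 0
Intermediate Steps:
A(M, E) = M/E + M/(3 + M) (A(M, E) = M/(3 + M) + M/E = M/E + M/(3 + M))
(39 - l(8))*A(0, 1) = (39 - (-5)*8)*(0*(3 + 1 + 0)/(1*(3 + 0))) = (39 - 1*(-40))*(0*1*4/3) = (39 + 40)*(0*1*(⅓)*4) = 79*0 = 0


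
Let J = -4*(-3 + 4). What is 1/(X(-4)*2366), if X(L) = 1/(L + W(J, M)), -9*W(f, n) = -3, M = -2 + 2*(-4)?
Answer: -11/7098 ≈ -0.0015497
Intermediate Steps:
J = -4 (J = -4*1 = -4)
M = -10 (M = -2 - 8 = -10)
W(f, n) = 1/3 (W(f, n) = -1/9*(-3) = 1/3)
X(L) = 1/(1/3 + L) (X(L) = 1/(L + 1/3) = 1/(1/3 + L))
1/(X(-4)*2366) = 1/((3/(1 + 3*(-4)))*2366) = 1/((3/(1 - 12))*2366) = 1/((3/(-11))*2366) = 1/((3*(-1/11))*2366) = 1/(-3/11*2366) = 1/(-7098/11) = -11/7098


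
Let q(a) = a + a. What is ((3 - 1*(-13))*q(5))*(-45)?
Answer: -7200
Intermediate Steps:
q(a) = 2*a
((3 - 1*(-13))*q(5))*(-45) = ((3 - 1*(-13))*(2*5))*(-45) = ((3 + 13)*10)*(-45) = (16*10)*(-45) = 160*(-45) = -7200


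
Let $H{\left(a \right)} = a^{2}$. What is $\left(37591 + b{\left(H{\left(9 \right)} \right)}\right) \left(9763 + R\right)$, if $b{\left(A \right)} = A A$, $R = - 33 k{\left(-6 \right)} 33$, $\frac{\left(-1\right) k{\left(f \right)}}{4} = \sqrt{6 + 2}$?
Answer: $431055976 + 384652224 \sqrt{2} \approx 9.7504 \cdot 10^{8}$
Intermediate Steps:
$k{\left(f \right)} = - 8 \sqrt{2}$ ($k{\left(f \right)} = - 4 \sqrt{6 + 2} = - 4 \sqrt{8} = - 4 \cdot 2 \sqrt{2} = - 8 \sqrt{2}$)
$R = 8712 \sqrt{2}$ ($R = - 33 \left(- 8 \sqrt{2}\right) 33 = 264 \sqrt{2} \cdot 33 = 8712 \sqrt{2} \approx 12321.0$)
$b{\left(A \right)} = A^{2}$
$\left(37591 + b{\left(H{\left(9 \right)} \right)}\right) \left(9763 + R\right) = \left(37591 + \left(9^{2}\right)^{2}\right) \left(9763 + 8712 \sqrt{2}\right) = \left(37591 + 81^{2}\right) \left(9763 + 8712 \sqrt{2}\right) = \left(37591 + 6561\right) \left(9763 + 8712 \sqrt{2}\right) = 44152 \left(9763 + 8712 \sqrt{2}\right) = 431055976 + 384652224 \sqrt{2}$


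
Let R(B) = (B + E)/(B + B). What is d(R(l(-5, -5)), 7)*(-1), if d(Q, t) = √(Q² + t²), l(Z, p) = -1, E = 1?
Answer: -7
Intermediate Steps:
R(B) = (1 + B)/(2*B) (R(B) = (B + 1)/(B + B) = (1 + B)/((2*B)) = (1 + B)*(1/(2*B)) = (1 + B)/(2*B))
d(R(l(-5, -5)), 7)*(-1) = √(((½)*(1 - 1)/(-1))² + 7²)*(-1) = √(((½)*(-1)*0)² + 49)*(-1) = √(0² + 49)*(-1) = √(0 + 49)*(-1) = √49*(-1) = 7*(-1) = -7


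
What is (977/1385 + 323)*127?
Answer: 56938164/1385 ≈ 41111.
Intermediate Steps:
(977/1385 + 323)*127 = (448332/1385)*127 = 56938164/1385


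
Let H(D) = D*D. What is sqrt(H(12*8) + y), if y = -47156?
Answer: 2*I*sqrt(9485) ≈ 194.78*I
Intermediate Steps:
H(D) = D**2
sqrt(H(12*8) + y) = sqrt((12*8)**2 - 47156) = sqrt(96**2 - 47156) = sqrt(9216 - 47156) = sqrt(-37940) = 2*I*sqrt(9485)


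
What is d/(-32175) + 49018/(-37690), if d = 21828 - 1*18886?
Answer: -168803813/121267575 ≈ -1.3920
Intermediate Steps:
d = 2942 (d = 21828 - 18886 = 2942)
d/(-32175) + 49018/(-37690) = 2942/(-32175) + 49018/(-37690) = 2942*(-1/32175) + 49018*(-1/37690) = -2942/32175 - 24509/18845 = -168803813/121267575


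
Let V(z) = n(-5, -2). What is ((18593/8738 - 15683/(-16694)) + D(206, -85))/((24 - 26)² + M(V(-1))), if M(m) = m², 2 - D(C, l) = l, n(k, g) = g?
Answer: 48302605/4290358 ≈ 11.258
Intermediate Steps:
D(C, l) = 2 - l
V(z) = -2
((18593/8738 - 15683/(-16694)) + D(206, -85))/((24 - 26)² + M(V(-1))) = ((18593/8738 - 15683/(-16694)) + (2 - 1*(-85)))/((24 - 26)² + (-2)²) = ((18593*(1/8738) - 15683*(-1/16694)) + (2 + 85))/((-2)² + 4) = ((18593/8738 + 15683/16694) + 87)/(4 + 4) = (6579847/2145179 + 87)/8 = (193210420/2145179)*(⅛) = 48302605/4290358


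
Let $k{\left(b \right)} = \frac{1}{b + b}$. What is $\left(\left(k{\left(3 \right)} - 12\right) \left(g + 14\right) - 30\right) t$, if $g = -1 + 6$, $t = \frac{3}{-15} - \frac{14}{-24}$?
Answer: $- \frac{35167}{360} \approx -97.686$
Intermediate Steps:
$t = \frac{23}{60}$ ($t = 3 \left(- \frac{1}{15}\right) - - \frac{7}{12} = - \frac{1}{5} + \frac{7}{12} = \frac{23}{60} \approx 0.38333$)
$k{\left(b \right)} = \frac{1}{2 b}$
$g = 5$
$\left(\left(k{\left(3 \right)} - 12\right) \left(g + 14\right) - 30\right) t = \left(\left(\frac{1}{2 \cdot 3} - 12\right) \left(5 + 14\right) - 30\right) \frac{23}{60} = \left(\left(\frac{1}{2} \cdot \frac{1}{3} - 12\right) 19 - 30\right) \frac{23}{60} = \left(\left(\frac{1}{6} - 12\right) 19 - 30\right) \frac{23}{60} = \left(\left(- \frac{71}{6}\right) 19 - 30\right) \frac{23}{60} = \left(- \frac{1349}{6} - 30\right) \frac{23}{60} = \left(- \frac{1529}{6}\right) \frac{23}{60} = - \frac{35167}{360}$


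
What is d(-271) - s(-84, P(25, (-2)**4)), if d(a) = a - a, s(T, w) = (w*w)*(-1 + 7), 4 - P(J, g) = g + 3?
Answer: -1350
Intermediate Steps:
P(J, g) = 1 - g (P(J, g) = 4 - (g + 3) = 4 - (3 + g) = 4 + (-3 - g) = 1 - g)
s(T, w) = 6*w**2 (s(T, w) = w**2*6 = 6*w**2)
d(a) = 0
d(-271) - s(-84, P(25, (-2)**4)) = 0 - 6*(1 - 1*(-2)**4)**2 = 0 - 6*(1 - 1*16)**2 = 0 - 6*(1 - 16)**2 = 0 - 6*(-15)**2 = 0 - 6*225 = 0 - 1*1350 = 0 - 1350 = -1350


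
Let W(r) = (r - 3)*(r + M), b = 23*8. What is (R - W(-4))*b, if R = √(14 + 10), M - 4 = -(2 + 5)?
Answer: -9016 + 368*√6 ≈ -8114.6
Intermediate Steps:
b = 184
M = -3 (M = 4 - (2 + 5) = 4 - 1*7 = 4 - 7 = -3)
W(r) = (-3 + r)² (W(r) = (r - 3)*(r - 3) = (-3 + r)*(-3 + r) = (-3 + r)²)
R = 2*√6 (R = √24 = 2*√6 ≈ 4.8990)
(R - W(-4))*b = (2*√6 - (9 + (-4)² - 6*(-4)))*184 = (2*√6 - (9 + 16 + 24))*184 = (2*√6 - 1*49)*184 = (2*√6 - 49)*184 = (-49 + 2*√6)*184 = -9016 + 368*√6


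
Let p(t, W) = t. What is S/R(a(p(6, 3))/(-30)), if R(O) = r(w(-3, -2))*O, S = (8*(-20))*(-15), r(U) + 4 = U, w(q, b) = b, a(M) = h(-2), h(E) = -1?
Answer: -12000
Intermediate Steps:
a(M) = -1
r(U) = -4 + U
S = 2400 (S = -160*(-15) = 2400)
R(O) = -6*O (R(O) = (-4 - 2)*O = -6*O)
S/R(a(p(6, 3))/(-30)) = 2400/((-(-6)/(-30))) = 2400/((-(-6)*(-1)/30)) = 2400/((-6*1/30)) = 2400/(-⅕) = 2400*(-5) = -12000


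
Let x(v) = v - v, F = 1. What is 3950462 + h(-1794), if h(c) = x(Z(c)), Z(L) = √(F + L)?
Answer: 3950462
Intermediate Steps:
Z(L) = √(1 + L)
x(v) = 0
h(c) = 0
3950462 + h(-1794) = 3950462 + 0 = 3950462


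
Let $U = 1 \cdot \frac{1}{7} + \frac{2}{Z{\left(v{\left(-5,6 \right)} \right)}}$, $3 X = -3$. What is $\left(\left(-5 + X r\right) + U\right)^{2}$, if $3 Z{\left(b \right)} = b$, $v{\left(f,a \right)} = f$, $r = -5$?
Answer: $\frac{1369}{1225} \approx 1.1176$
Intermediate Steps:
$X = -1$ ($X = \frac{1}{3} \left(-3\right) = -1$)
$Z{\left(b \right)} = \frac{b}{3}$
$U = - \frac{37}{35}$ ($U = 1 \cdot \frac{1}{7} + \frac{2}{\frac{1}{3} \left(-5\right)} = 1 \cdot \frac{1}{7} + \frac{2}{- \frac{5}{3}} = \frac{1}{7} + 2 \left(- \frac{3}{5}\right) = \frac{1}{7} - \frac{6}{5} = - \frac{37}{35} \approx -1.0571$)
$\left(\left(-5 + X r\right) + U\right)^{2} = \left(\left(-5 - -5\right) - \frac{37}{35}\right)^{2} = \left(\left(-5 + 5\right) - \frac{37}{35}\right)^{2} = \left(0 - \frac{37}{35}\right)^{2} = \left(- \frac{37}{35}\right)^{2} = \frac{1369}{1225}$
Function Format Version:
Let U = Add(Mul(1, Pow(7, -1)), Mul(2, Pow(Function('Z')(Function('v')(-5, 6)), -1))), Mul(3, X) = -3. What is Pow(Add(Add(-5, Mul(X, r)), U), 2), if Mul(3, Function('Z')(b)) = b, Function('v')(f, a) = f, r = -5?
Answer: Rational(1369, 1225) ≈ 1.1176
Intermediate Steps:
X = -1 (X = Mul(Rational(1, 3), -3) = -1)
Function('Z')(b) = Mul(Rational(1, 3), b)
U = Rational(-37, 35) (U = Add(Mul(1, Pow(7, -1)), Mul(2, Pow(Mul(Rational(1, 3), -5), -1))) = Add(Mul(1, Rational(1, 7)), Mul(2, Pow(Rational(-5, 3), -1))) = Add(Rational(1, 7), Mul(2, Rational(-3, 5))) = Add(Rational(1, 7), Rational(-6, 5)) = Rational(-37, 35) ≈ -1.0571)
Pow(Add(Add(-5, Mul(X, r)), U), 2) = Pow(Add(Add(-5, Mul(-1, -5)), Rational(-37, 35)), 2) = Pow(Add(Add(-5, 5), Rational(-37, 35)), 2) = Pow(Add(0, Rational(-37, 35)), 2) = Pow(Rational(-37, 35), 2) = Rational(1369, 1225)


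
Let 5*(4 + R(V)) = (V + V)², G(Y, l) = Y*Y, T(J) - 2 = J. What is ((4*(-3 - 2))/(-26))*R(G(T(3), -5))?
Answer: 4960/13 ≈ 381.54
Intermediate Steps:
T(J) = 2 + J
G(Y, l) = Y²
R(V) = -4 + 4*V²/5 (R(V) = -4 + (V + V)²/5 = -4 + (2*V)²/5 = -4 + (4*V²)/5 = -4 + 4*V²/5)
((4*(-3 - 2))/(-26))*R(G(T(3), -5)) = ((4*(-3 - 2))/(-26))*(-4 + 4*((2 + 3)²)²/5) = ((4*(-5))*(-1/26))*(-4 + 4*(5²)²/5) = (-20*(-1/26))*(-4 + (⅘)*25²) = 10*(-4 + (⅘)*625)/13 = 10*(-4 + 500)/13 = (10/13)*496 = 4960/13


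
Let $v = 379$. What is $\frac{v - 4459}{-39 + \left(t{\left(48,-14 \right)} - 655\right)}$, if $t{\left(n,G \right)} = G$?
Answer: $\frac{340}{59} \approx 5.7627$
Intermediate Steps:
$\frac{v - 4459}{-39 + \left(t{\left(48,-14 \right)} - 655\right)} = \frac{379 - 4459}{-39 - 669} = - \frac{4080}{-39 - 669} = - \frac{4080}{-708} = \left(-4080\right) \left(- \frac{1}{708}\right) = \frac{340}{59}$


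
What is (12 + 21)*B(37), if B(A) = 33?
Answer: 1089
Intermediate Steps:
(12 + 21)*B(37) = (12 + 21)*33 = 33*33 = 1089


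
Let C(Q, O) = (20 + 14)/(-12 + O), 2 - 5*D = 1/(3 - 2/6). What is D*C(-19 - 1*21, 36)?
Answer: 221/480 ≈ 0.46042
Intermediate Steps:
D = 13/40 (D = ⅖ - 1/(5*(3 - 2/6)) = ⅖ - 1/(5*(3 - 2*⅙)) = ⅖ - 1/(5*(3 - ⅓)) = ⅖ - 1/(5*8/3) = ⅖ - ⅕*3/8 = ⅖ - 3/40 = 13/40 ≈ 0.32500)
C(Q, O) = 34/(-12 + O)
D*C(-19 - 1*21, 36) = 13*(34/(-12 + 36))/40 = 13*(34/24)/40 = 13*(34*(1/24))/40 = (13/40)*(17/12) = 221/480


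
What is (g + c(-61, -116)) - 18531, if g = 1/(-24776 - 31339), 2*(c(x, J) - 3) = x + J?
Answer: -2089329797/112230 ≈ -18617.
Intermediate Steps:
c(x, J) = 3 + J/2 + x/2 (c(x, J) = 3 + (x + J)/2 = 3 + (J + x)/2 = 3 + (J/2 + x/2) = 3 + J/2 + x/2)
g = -1/56115 (g = 1/(-56115) = -1/56115 ≈ -1.7821e-5)
(g + c(-61, -116)) - 18531 = (-1/56115 + (3 + (½)*(-116) + (½)*(-61))) - 18531 = (-1/56115 + (3 - 58 - 61/2)) - 18531 = (-1/56115 - 171/2) - 18531 = -9595667/112230 - 18531 = -2089329797/112230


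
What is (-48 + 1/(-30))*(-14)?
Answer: 10087/15 ≈ 672.47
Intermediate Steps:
(-48 + 1/(-30))*(-14) = (-48 - 1/30)*(-14) = -1441/30*(-14) = 10087/15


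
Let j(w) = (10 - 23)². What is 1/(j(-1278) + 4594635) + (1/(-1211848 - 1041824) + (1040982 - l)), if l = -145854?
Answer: 3072475435018946909/2588795280072 ≈ 1.1868e+6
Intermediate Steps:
j(w) = 169 (j(w) = (-13)² = 169)
1/(j(-1278) + 4594635) + (1/(-1211848 - 1041824) + (1040982 - l)) = 1/(169 + 4594635) + (1/(-1211848 - 1041824) + (1040982 - 1*(-145854))) = 1/4594804 + (1/(-2253672) + (1040982 + 145854)) = 1/4594804 + (-1/2253672 + 1186836) = 1/4594804 + 2674739061791/2253672 = 3072475435018946909/2588795280072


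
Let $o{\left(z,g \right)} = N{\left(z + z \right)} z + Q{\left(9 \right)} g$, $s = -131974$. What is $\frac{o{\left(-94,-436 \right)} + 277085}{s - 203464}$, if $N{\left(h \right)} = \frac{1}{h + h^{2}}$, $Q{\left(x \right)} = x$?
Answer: $- \frac{102162213}{125453812} \approx -0.81434$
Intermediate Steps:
$o{\left(z,g \right)} = \frac{1}{2 \left(1 + 2 z\right)} + 9 g$ ($o{\left(z,g \right)} = \frac{1}{\left(z + z\right) \left(1 + \left(z + z\right)\right)} z + 9 g = \frac{1}{2 z \left(1 + 2 z\right)} z + 9 g = \frac{1}{2 \left(1 + 2 z\right)} + 9 g$)
$\frac{o{\left(-94,-436 \right)} + 277085}{s - 203464} = \frac{\frac{1 + 18 \left(-436\right) \left(1 + 2 \left(-94\right)\right)}{2 \left(1 + 2 \left(-94\right)\right)} + 277085}{-131974 - 203464} = \frac{\frac{1 + 18 \left(-436\right) \left(1 - 188\right)}{2 \left(1 - 188\right)} + 277085}{-335438} = \left(\frac{1 + 18 \left(-436\right) \left(-187\right)}{2 \left(-187\right)} + 277085\right) \left(- \frac{1}{335438}\right) = \left(\frac{1}{2} \left(- \frac{1}{187}\right) \left(1 + 1467576\right) + 277085\right) \left(- \frac{1}{335438}\right) = \left(\frac{1}{2} \left(- \frac{1}{187}\right) 1467577 + 277085\right) \left(- \frac{1}{335438}\right) = \left(- \frac{1467577}{374} + 277085\right) \left(- \frac{1}{335438}\right) = \frac{102162213}{374} \left(- \frac{1}{335438}\right) = - \frac{102162213}{125453812}$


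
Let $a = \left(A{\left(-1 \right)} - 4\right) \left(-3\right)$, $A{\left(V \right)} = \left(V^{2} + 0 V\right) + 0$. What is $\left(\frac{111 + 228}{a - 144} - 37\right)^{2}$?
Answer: $\frac{3161284}{2025} \approx 1561.1$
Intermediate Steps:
$A{\left(V \right)} = V^{2}$ ($A{\left(V \right)} = \left(V^{2} + 0\right) + 0 = V^{2} + 0 = V^{2}$)
$a = 9$ ($a = \left(\left(-1\right)^{2} - 4\right) \left(-3\right) = \left(1 - 4\right) \left(-3\right) = \left(-3\right) \left(-3\right) = 9$)
$\left(\frac{111 + 228}{a - 144} - 37\right)^{2} = \left(\frac{111 + 228}{9 - 144} - 37\right)^{2} = \left(\frac{339}{-135} - 37\right)^{2} = \left(339 \left(- \frac{1}{135}\right) - 37\right)^{2} = \left(- \frac{113}{45} - 37\right)^{2} = \left(- \frac{1778}{45}\right)^{2} = \frac{3161284}{2025}$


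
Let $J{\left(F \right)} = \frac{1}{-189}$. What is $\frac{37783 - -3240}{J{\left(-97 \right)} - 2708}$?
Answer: $- \frac{7753347}{511813} \approx -15.149$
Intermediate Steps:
$J{\left(F \right)} = - \frac{1}{189}$
$\frac{37783 - -3240}{J{\left(-97 \right)} - 2708} = \frac{37783 - -3240}{- \frac{1}{189} - 2708} = \frac{37783 + \left(-12480 + 15720\right)}{- \frac{511813}{189}} = \left(37783 + 3240\right) \left(- \frac{189}{511813}\right) = 41023 \left(- \frac{189}{511813}\right) = - \frac{7753347}{511813}$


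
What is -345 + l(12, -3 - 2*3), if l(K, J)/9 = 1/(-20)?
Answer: -6909/20 ≈ -345.45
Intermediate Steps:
l(K, J) = -9/20 (l(K, J) = 9/(-20) = 9*(-1/20) = -9/20)
-345 + l(12, -3 - 2*3) = -345 - 9/20 = -6909/20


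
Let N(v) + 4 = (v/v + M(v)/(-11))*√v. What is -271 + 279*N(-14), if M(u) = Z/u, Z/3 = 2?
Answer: -1387 + 22320*I*√14/77 ≈ -1387.0 + 1084.6*I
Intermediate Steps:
Z = 6 (Z = 3*2 = 6)
M(u) = 6/u
N(v) = -4 + √v*(1 - 6/(11*v)) (N(v) = -4 + (v/v + (6/v)/(-11))*√v = -4 + (1 + (6/v)*(-1/11))*√v = -4 + (1 - 6/(11*v))*√v = -4 + √v*(1 - 6/(11*v)))
-271 + 279*N(-14) = -271 + 279*(-4 + √(-14) - (-3)*I*√14/77) = -271 + 279*(-4 + I*√14 - (-3)*I*√14/77) = -271 + 279*(-4 + I*√14 + 3*I*√14/77) = -271 + 279*(-4 + 80*I*√14/77) = -271 + (-1116 + 22320*I*√14/77) = -1387 + 22320*I*√14/77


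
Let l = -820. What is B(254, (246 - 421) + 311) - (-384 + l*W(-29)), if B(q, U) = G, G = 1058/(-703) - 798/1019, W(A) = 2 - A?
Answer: 18483236932/716357 ≈ 25802.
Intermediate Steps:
G = -1639096/716357 (G = 1058*(-1/703) - 798*1/1019 = -1058/703 - 798/1019 = -1639096/716357 ≈ -2.2881)
B(q, U) = -1639096/716357
B(254, (246 - 421) + 311) - (-384 + l*W(-29)) = -1639096/716357 - (-384 - 820*(2 - 1*(-29))) = -1639096/716357 - (-384 - 820*(2 + 29)) = -1639096/716357 - (-384 - 820*31) = -1639096/716357 - (-384 - 25420) = -1639096/716357 - 1*(-25804) = -1639096/716357 + 25804 = 18483236932/716357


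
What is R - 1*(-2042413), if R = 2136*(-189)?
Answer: 1638709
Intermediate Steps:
R = -403704
R - 1*(-2042413) = -403704 - 1*(-2042413) = -403704 + 2042413 = 1638709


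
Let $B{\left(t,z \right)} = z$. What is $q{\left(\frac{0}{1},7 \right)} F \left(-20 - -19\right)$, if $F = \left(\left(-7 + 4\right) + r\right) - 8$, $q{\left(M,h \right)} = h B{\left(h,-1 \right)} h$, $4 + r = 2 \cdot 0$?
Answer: $-735$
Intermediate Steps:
$r = -4$ ($r = -4 + 2 \cdot 0 = -4 + 0 = -4$)
$q{\left(M,h \right)} = - h^{2}$ ($q{\left(M,h \right)} = h \left(-1\right) h = - h h = - h^{2}$)
$F = -15$ ($F = \left(\left(-7 + 4\right) - 4\right) - 8 = \left(-3 - 4\right) - 8 = -7 - 8 = -15$)
$q{\left(\frac{0}{1},7 \right)} F \left(-20 - -19\right) = - 7^{2} \left(-15\right) \left(-20 - -19\right) = \left(-1\right) 49 \left(-15\right) \left(-20 + 19\right) = \left(-49\right) \left(-15\right) \left(-1\right) = 735 \left(-1\right) = -735$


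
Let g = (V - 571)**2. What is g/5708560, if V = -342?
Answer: 75779/518960 ≈ 0.14602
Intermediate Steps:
g = 833569 (g = (-342 - 571)**2 = (-913)**2 = 833569)
g/5708560 = 833569/5708560 = 833569*(1/5708560) = 75779/518960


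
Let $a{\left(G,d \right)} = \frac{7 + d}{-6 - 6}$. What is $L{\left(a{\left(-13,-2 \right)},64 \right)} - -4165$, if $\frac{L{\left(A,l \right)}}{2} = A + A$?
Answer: $\frac{12490}{3} \approx 4163.3$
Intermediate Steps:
$a{\left(G,d \right)} = - \frac{7}{12} - \frac{d}{12}$ ($a{\left(G,d \right)} = \frac{7 + d}{-12} = \left(7 + d\right) \left(- \frac{1}{12}\right) = - \frac{7}{12} - \frac{d}{12}$)
$L{\left(A,l \right)} = 4 A$ ($L{\left(A,l \right)} = 2 \left(A + A\right) = 2 \cdot 2 A = 4 A$)
$L{\left(a{\left(-13,-2 \right)},64 \right)} - -4165 = 4 \left(- \frac{7}{12} - - \frac{1}{6}\right) - -4165 = 4 \left(- \frac{7}{12} + \frac{1}{6}\right) + 4165 = 4 \left(- \frac{5}{12}\right) + 4165 = - \frac{5}{3} + 4165 = \frac{12490}{3}$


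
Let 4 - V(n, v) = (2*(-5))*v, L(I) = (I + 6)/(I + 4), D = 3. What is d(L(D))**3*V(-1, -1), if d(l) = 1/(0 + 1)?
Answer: -6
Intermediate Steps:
L(I) = (6 + I)/(4 + I)
V(n, v) = 4 + 10*v (V(n, v) = 4 - 2*(-5)*v = 4 - (-10)*v = 4 + 10*v)
d(l) = 1 (d(l) = 1/1 = 1)
d(L(D))**3*V(-1, -1) = 1**3*(4 + 10*(-1)) = 1*(4 - 10) = 1*(-6) = -6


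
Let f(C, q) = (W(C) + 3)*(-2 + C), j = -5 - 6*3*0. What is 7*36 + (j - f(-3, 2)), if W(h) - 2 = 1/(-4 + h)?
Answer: 1899/7 ≈ 271.29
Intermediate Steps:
W(h) = 2 + 1/(-4 + h)
j = -5 (j = -5 - 18*0 = -5 - 1*0 = -5 + 0 = -5)
f(C, q) = (-2 + C)*(3 + (-7 + 2*C)/(-4 + C)) (f(C, q) = ((-7 + 2*C)/(-4 + C) + 3)*(-2 + C) = (3 + (-7 + 2*C)/(-4 + C))*(-2 + C) = (-2 + C)*(3 + (-7 + 2*C)/(-4 + C)))
7*36 + (j - f(-3, 2)) = 7*36 + (-5 - (38 - 29*(-3) + 5*(-3)²)/(-4 - 3)) = 252 + (-5 - (38 + 87 + 5*9)/(-7)) = 252 + (-5 - (-1)*(38 + 87 + 45)/7) = 252 + (-5 - (-1)*170/7) = 252 + (-5 - 1*(-170/7)) = 252 + (-5 + 170/7) = 252 + 135/7 = 1899/7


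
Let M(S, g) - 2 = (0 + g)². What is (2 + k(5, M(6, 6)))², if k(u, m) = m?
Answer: 1600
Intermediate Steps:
M(S, g) = 2 + g² (M(S, g) = 2 + (0 + g)² = 2 + g²)
(2 + k(5, M(6, 6)))² = (2 + (2 + 6²))² = (2 + (2 + 36))² = (2 + 38)² = 40² = 1600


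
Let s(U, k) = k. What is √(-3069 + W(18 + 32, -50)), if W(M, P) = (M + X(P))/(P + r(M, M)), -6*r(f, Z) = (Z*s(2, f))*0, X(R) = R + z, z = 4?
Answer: I*√76727/5 ≈ 55.399*I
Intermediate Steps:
X(R) = 4 + R (X(R) = R + 4 = 4 + R)
r(f, Z) = 0 (r(f, Z) = -Z*f*0/6 = -⅙*0 = 0)
W(M, P) = (4 + M + P)/P (W(M, P) = (M + (4 + P))/(P + 0) = (4 + M + P)/P)
√(-3069 + W(18 + 32, -50)) = √(-3069 + (4 + (18 + 32) - 50)/(-50)) = √(-3069 - (4 + 50 - 50)/50) = √(-3069 - 1/50*4) = √(-3069 - 2/25) = √(-76727/25) = I*√76727/5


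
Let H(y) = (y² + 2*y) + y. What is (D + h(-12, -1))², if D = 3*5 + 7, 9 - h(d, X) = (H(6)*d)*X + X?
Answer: 379456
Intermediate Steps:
H(y) = y² + 3*y
h(d, X) = 9 - X - 54*X*d (h(d, X) = 9 - (((6*(3 + 6))*d)*X + X) = 9 - (((6*9)*d)*X + X) = 9 - ((54*d)*X + X) = 9 - (54*X*d + X) = 9 - (X + 54*X*d) = 9 + (-X - 54*X*d) = 9 - X - 54*X*d)
D = 22 (D = 15 + 7 = 22)
(D + h(-12, -1))² = (22 + (9 - 1*(-1) - 54*(-1)*(-12)))² = (22 + (9 + 1 - 648))² = (22 - 638)² = (-616)² = 379456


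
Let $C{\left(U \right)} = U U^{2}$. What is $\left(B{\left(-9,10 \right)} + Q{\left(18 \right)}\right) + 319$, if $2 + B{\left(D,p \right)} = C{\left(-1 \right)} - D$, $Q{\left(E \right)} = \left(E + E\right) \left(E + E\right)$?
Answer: $1621$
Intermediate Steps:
$C{\left(U \right)} = U^{3}$
$Q{\left(E \right)} = 4 E^{2}$ ($Q{\left(E \right)} = 2 E 2 E = 4 E^{2}$)
$B{\left(D,p \right)} = -3 - D$ ($B{\left(D,p \right)} = -2 - \left(1 + D\right) = -3 - D$)
$\left(B{\left(-9,10 \right)} + Q{\left(18 \right)}\right) + 319 = \left(\left(-3 - -9\right) + 4 \cdot 18^{2}\right) + 319 = \left(\left(-3 + 9\right) + 4 \cdot 324\right) + 319 = \left(6 + 1296\right) + 319 = 1302 + 319 = 1621$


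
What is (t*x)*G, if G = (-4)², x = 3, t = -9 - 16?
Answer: -1200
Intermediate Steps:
t = -25
G = 16
(t*x)*G = -25*3*16 = -75*16 = -1200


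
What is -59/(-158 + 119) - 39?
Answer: -1462/39 ≈ -37.487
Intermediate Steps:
-59/(-158 + 119) - 39 = -59/(-39) - 39 = -59*(-1/39) - 39 = 59/39 - 39 = -1462/39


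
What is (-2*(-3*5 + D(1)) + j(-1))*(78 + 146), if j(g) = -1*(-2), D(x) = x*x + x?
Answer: 6272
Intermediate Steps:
D(x) = x + x**2 (D(x) = x**2 + x = x + x**2)
j(g) = 2
(-2*(-3*5 + D(1)) + j(-1))*(78 + 146) = (-2*(-3*5 + 1*(1 + 1)) + 2)*(78 + 146) = (-2*(-15 + 1*2) + 2)*224 = (-2*(-15 + 2) + 2)*224 = (-2*(-13) + 2)*224 = (26 + 2)*224 = 28*224 = 6272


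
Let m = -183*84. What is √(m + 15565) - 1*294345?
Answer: -294345 + √193 ≈ -2.9433e+5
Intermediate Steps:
m = -15372
√(m + 15565) - 1*294345 = √(-15372 + 15565) - 1*294345 = √193 - 294345 = -294345 + √193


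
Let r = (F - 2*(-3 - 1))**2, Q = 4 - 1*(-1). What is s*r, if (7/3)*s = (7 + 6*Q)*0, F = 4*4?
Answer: 0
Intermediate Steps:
Q = 5 (Q = 4 + 1 = 5)
F = 16
r = 576 (r = (16 - 2*(-3 - 1))**2 = (16 - 2*(-4))**2 = (16 + 8)**2 = 24**2 = 576)
s = 0 (s = 3*((7 + 6*5)*0)/7 = 3*((7 + 30)*0)/7 = 3*(37*0)/7 = (3/7)*0 = 0)
s*r = 0*576 = 0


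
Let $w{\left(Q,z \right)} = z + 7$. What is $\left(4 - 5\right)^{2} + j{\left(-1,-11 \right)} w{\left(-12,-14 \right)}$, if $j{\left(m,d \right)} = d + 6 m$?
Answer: $120$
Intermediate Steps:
$w{\left(Q,z \right)} = 7 + z$
$\left(4 - 5\right)^{2} + j{\left(-1,-11 \right)} w{\left(-12,-14 \right)} = \left(4 - 5\right)^{2} + \left(-11 + 6 \left(-1\right)\right) \left(7 - 14\right) = \left(-1\right)^{2} + \left(-11 - 6\right) \left(-7\right) = 1 - -119 = 1 + 119 = 120$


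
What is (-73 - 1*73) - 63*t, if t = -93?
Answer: 5713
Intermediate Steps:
(-73 - 1*73) - 63*t = (-73 - 1*73) - 63*(-93) = (-73 - 73) + 5859 = -146 + 5859 = 5713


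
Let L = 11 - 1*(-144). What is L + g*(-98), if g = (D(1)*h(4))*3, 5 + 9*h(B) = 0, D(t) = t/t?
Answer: 955/3 ≈ 318.33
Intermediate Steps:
L = 155 (L = 11 + 144 = 155)
D(t) = 1
h(B) = -5/9 (h(B) = -5/9 + (⅑)*0 = -5/9 + 0 = -5/9)
g = -5/3 (g = (1*(-5/9))*3 = -5/9*3 = -5/3 ≈ -1.6667)
L + g*(-98) = 155 - 5/3*(-98) = 155 + 490/3 = 955/3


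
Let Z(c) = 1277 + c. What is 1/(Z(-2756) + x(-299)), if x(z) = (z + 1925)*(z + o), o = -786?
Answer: -1/1765689 ≈ -5.6635e-7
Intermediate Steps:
x(z) = (-786 + z)*(1925 + z) (x(z) = (z + 1925)*(z - 786) = (1925 + z)*(-786 + z) = (-786 + z)*(1925 + z))
1/(Z(-2756) + x(-299)) = 1/((1277 - 2756) + (-1513050 + (-299)**2 + 1139*(-299))) = 1/(-1479 + (-1513050 + 89401 - 340561)) = 1/(-1479 - 1764210) = 1/(-1765689) = -1/1765689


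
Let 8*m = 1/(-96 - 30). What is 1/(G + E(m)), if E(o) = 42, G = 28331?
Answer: 1/28373 ≈ 3.5245e-5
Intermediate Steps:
m = -1/1008 (m = 1/(8*(-96 - 30)) = (⅛)/(-126) = (⅛)*(-1/126) = -1/1008 ≈ -0.00099206)
1/(G + E(m)) = 1/(28331 + 42) = 1/28373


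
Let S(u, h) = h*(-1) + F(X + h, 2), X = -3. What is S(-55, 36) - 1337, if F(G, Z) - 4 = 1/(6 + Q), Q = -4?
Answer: -2737/2 ≈ -1368.5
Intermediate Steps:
F(G, Z) = 9/2 (F(G, Z) = 4 + 1/(6 - 4) = 4 + 1/2 = 9/2)
S(u, h) = 9/2 - h (S(u, h) = h*(-1) + 9/2 = -h + 9/2 = 9/2 - h)
S(-55, 36) - 1337 = (9/2 - 1*36) - 1337 = (9/2 - 36) - 1337 = -63/2 - 1337 = -2737/2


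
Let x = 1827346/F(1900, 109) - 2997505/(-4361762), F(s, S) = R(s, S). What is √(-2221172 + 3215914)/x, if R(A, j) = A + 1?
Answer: 8291709562*√994742/7976146600657 ≈ 1.0368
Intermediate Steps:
R(A, j) = 1 + A
F(s, S) = 1 + s
x = 7976146600657/8291709562 (x = 1827346/(1 + 1900) - 2997505/(-4361762) = 1827346/1901 - 2997505*(-1/4361762) = 1827346*(1/1901) + 2997505/4361762 = 1827346/1901 + 2997505/4361762 = 7976146600657/8291709562 ≈ 961.94)
√(-2221172 + 3215914)/x = √(-2221172 + 3215914)/(7976146600657/8291709562) = √994742*(8291709562/7976146600657) = 8291709562*√994742/7976146600657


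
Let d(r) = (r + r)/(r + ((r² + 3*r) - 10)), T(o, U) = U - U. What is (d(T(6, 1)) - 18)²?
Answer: 324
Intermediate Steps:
T(o, U) = 0
d(r) = 2*r/(-10 + r² + 4*r) (d(r) = (2*r)/(r + (-10 + r² + 3*r)) = (2*r)/(-10 + r² + 4*r) = 2*r/(-10 + r² + 4*r))
(d(T(6, 1)) - 18)² = (2*0/(-10 + 0² + 4*0) - 18)² = (2*0/(-10 + 0 + 0) - 18)² = (2*0/(-10) - 18)² = (2*0*(-⅒) - 18)² = (0 - 18)² = (-18)² = 324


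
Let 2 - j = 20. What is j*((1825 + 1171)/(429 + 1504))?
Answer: -53928/1933 ≈ -27.899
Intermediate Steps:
j = -18 (j = 2 - 1*20 = 2 - 20 = -18)
j*((1825 + 1171)/(429 + 1504)) = -18*(1825 + 1171)/(429 + 1504) = -53928/1933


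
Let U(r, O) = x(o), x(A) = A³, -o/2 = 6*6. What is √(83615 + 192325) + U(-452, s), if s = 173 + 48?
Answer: -373248 + 6*√7665 ≈ -3.7272e+5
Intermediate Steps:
s = 221
o = -72 (o = -12*6 = -2*36 = -72)
U(r, O) = -373248 (U(r, O) = (-72)³ = -373248)
√(83615 + 192325) + U(-452, s) = √(83615 + 192325) - 373248 = √275940 - 373248 = 6*√7665 - 373248 = -373248 + 6*√7665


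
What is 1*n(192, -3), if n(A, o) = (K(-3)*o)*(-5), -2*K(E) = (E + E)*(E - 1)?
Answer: -180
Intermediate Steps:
K(E) = -E*(-1 + E) (K(E) = -(E + E)*(E - 1)/2 = -2*E*(-1 + E)/2 = -E*(-1 + E))
n(A, o) = 60*o (n(A, o) = ((-3*(1 - 1*(-3)))*o)*(-5) = ((-3*(1 + 3))*o)*(-5) = ((-3*4)*o)*(-5) = -12*o*(-5) = 60*o)
1*n(192, -3) = 1*(60*(-3)) = 1*(-180) = -180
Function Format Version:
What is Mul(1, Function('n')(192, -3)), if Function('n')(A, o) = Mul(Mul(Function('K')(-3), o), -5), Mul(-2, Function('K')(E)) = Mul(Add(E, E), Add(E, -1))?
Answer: -180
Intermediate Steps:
Function('K')(E) = Mul(-1, E, Add(-1, E)) (Function('K')(E) = Mul(Rational(-1, 2), Mul(Add(E, E), Add(E, -1))) = Mul(Rational(-1, 2), Mul(Mul(2, E), Add(-1, E))) = Mul(Rational(-1, 2), Mul(2, E, Add(-1, E))) = Mul(-1, E, Add(-1, E)))
Function('n')(A, o) = Mul(60, o) (Function('n')(A, o) = Mul(Mul(Mul(-3, Add(1, Mul(-1, -3))), o), -5) = Mul(Mul(Mul(-3, Add(1, 3)), o), -5) = Mul(Mul(Mul(-3, 4), o), -5) = Mul(Mul(-12, o), -5) = Mul(60, o))
Mul(1, Function('n')(192, -3)) = Mul(1, Mul(60, -3)) = Mul(1, -180) = -180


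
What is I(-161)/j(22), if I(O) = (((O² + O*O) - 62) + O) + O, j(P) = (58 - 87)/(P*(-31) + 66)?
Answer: 31698128/29 ≈ 1.0930e+6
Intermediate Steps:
j(P) = -29/(66 - 31*P) (j(P) = -29/(-31*P + 66) = -29/(66 - 31*P))
I(O) = -62 + 2*O + 2*O² (I(O) = (((O² + O²) - 62) + O) + O = ((2*O² - 62) + O) + O = ((-62 + 2*O²) + O) + O = (-62 + O + 2*O²) + O = -62 + 2*O + 2*O²)
I(-161)/j(22) = (-62 + 2*(-161) + 2*(-161)²)/((29/(-66 + 31*22))) = (-62 - 322 + 2*25921)/((29/(-66 + 682))) = (-62 - 322 + 51842)/((29/616)) = 51458/((29*(1/616))) = 51458/(29/616) = 51458*(616/29) = 31698128/29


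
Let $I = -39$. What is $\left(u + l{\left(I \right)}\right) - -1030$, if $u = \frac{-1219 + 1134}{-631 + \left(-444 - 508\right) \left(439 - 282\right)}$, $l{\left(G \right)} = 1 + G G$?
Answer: $\frac{76608505}{30019} \approx 2552.0$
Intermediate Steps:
$l{\left(G \right)} = 1 + G^{2}$
$u = \frac{17}{30019}$ ($u = - \frac{85}{-631 - 149464} = - \frac{85}{-150095} = \left(-85\right) \left(- \frac{1}{150095}\right) = \frac{17}{30019} \approx 0.00056631$)
$\left(u + l{\left(I \right)}\right) - -1030 = \left(\frac{17}{30019} + \left(1 + \left(-39\right)^{2}\right)\right) - -1030 = \left(\frac{17}{30019} + \left(1 + 1521\right)\right) + 1030 = \left(\frac{17}{30019} + 1522\right) + 1030 = \frac{45688935}{30019} + 1030 = \frac{76608505}{30019}$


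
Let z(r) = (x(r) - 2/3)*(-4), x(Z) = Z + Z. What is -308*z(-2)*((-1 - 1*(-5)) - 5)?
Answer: 17248/3 ≈ 5749.3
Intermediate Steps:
x(Z) = 2*Z
z(r) = 8/3 - 8*r (z(r) = (2*r - 2/3)*(-4) = (2*r - 2*⅓)*(-4) = (2*r - ⅔)*(-4) = (-⅔ + 2*r)*(-4) = 8/3 - 8*r)
-308*z(-2)*((-1 - 1*(-5)) - 5) = -308*(8/3 - 8*(-2))*((-1 - 1*(-5)) - 5) = -308*(8/3 + 16)*((-1 + 5) - 5) = -17248*(4 - 5)/3 = -17248*(-1)/3 = -308*(-56/3) = 17248/3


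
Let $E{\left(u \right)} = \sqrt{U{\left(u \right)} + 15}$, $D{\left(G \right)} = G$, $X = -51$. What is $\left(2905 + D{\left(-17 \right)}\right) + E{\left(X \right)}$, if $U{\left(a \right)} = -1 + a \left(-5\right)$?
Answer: $2888 + \sqrt{269} \approx 2904.4$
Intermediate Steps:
$U{\left(a \right)} = -1 - 5 a$
$E{\left(u \right)} = \sqrt{14 - 5 u}$ ($E{\left(u \right)} = \sqrt{\left(-1 - 5 u\right) + 15} = \sqrt{14 - 5 u}$)
$\left(2905 + D{\left(-17 \right)}\right) + E{\left(X \right)} = \left(2905 - 17\right) + \sqrt{14 - -255} = 2888 + \sqrt{14 + 255} = 2888 + \sqrt{269}$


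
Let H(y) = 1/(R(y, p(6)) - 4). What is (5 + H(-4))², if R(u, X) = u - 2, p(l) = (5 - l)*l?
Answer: 2401/100 ≈ 24.010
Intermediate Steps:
p(l) = l*(5 - l)
R(u, X) = -2 + u
H(y) = 1/(-6 + y) (H(y) = 1/((-2 + y) - 4) = 1/(-6 + y))
(5 + H(-4))² = (5 + 1/(-6 - 4))² = (5 + 1/(-10))² = (5 - ⅒)² = (49/10)² = 2401/100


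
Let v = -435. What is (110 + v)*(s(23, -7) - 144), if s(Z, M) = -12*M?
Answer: 19500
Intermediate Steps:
(110 + v)*(s(23, -7) - 144) = (110 - 435)*(-12*(-7) - 144) = -325*(84 - 144) = -325*(-60) = 19500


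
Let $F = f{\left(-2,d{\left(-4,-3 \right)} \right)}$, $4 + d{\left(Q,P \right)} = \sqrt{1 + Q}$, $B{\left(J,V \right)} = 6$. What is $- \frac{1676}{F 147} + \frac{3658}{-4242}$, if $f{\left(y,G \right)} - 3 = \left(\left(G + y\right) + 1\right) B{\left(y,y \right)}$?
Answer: $- \frac{227617}{460257} + \frac{3352 i \sqrt{3}}{41013} \approx -0.49454 + 0.14156 i$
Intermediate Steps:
$d{\left(Q,P \right)} = -4 + \sqrt{1 + Q}$
$f{\left(y,G \right)} = 9 + 6 G + 6 y$ ($f{\left(y,G \right)} = 3 + \left(\left(G + y\right) + 1\right) 6 = 3 + \left(1 + G + y\right) 6 = 3 + \left(6 + 6 G + 6 y\right) = 9 + 6 G + 6 y$)
$F = -27 + 6 i \sqrt{3}$ ($F = 9 + 6 \left(-4 + \sqrt{1 - 4}\right) + 6 \left(-2\right) = 9 + 6 \left(-4 + \sqrt{-3}\right) - 12 = 9 + 6 \left(-4 + i \sqrt{3}\right) - 12 = 9 - \left(24 - 6 i \sqrt{3}\right) - 12 = -27 + 6 i \sqrt{3} \approx -27.0 + 10.392 i$)
$- \frac{1676}{F 147} + \frac{3658}{-4242} = - \frac{1676}{\left(-27 + 6 i \sqrt{3}\right) 147} + \frac{3658}{-4242} = - \frac{1676}{-3969 + 882 i \sqrt{3}} + 3658 \left(- \frac{1}{4242}\right) = - \frac{1676}{-3969 + 882 i \sqrt{3}} - \frac{1829}{2121} = - \frac{1829}{2121} - \frac{1676}{-3969 + 882 i \sqrt{3}}$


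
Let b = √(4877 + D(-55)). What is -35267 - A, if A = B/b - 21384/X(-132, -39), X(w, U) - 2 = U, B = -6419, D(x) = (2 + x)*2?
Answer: -1326263/37 + 6419*√4771/4771 ≈ -35752.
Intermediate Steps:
D(x) = 4 + 2*x
X(w, U) = 2 + U
b = √4771 (b = √(4877 + (4 + 2*(-55))) = √(4877 + (4 - 110)) = √(4877 - 106) = √4771 ≈ 69.072)
A = 21384/37 - 6419*√4771/4771 (A = -6419*√4771/4771 - 21384/(2 - 39) = -6419*√4771/4771 - 21384/(-37) = -6419*√4771/4771 - 21384*(-1/37) = -6419*√4771/4771 + 21384/37 = 21384/37 - 6419*√4771/4771 ≈ 485.01)
-35267 - A = -35267 - (21384/37 - 6419*√4771/4771) = -35267 + (-21384/37 + 6419*√4771/4771) = -1326263/37 + 6419*√4771/4771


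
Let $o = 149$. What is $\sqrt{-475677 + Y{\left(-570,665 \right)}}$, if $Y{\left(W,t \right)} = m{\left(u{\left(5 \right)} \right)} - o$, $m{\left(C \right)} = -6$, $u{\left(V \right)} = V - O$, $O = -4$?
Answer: $2 i \sqrt{118958} \approx 689.81 i$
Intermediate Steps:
$u{\left(V \right)} = 4 + V$ ($u{\left(V \right)} = V - -4 = V + 4 = 4 + V$)
$Y{\left(W,t \right)} = -155$ ($Y{\left(W,t \right)} = -6 - 149 = -155$)
$\sqrt{-475677 + Y{\left(-570,665 \right)}} = \sqrt{-475677 - 155} = \sqrt{-475832} = 2 i \sqrt{118958}$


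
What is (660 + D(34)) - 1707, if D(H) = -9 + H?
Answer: -1022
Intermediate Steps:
(660 + D(34)) - 1707 = (660 + (-9 + 34)) - 1707 = (660 + 25) - 1707 = 685 - 1707 = -1022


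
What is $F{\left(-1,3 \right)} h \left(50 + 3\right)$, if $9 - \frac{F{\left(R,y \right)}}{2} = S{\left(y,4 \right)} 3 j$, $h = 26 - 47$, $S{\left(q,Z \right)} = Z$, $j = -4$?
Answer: $-126882$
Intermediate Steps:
$h = -21$ ($h = 26 - 47 = -21$)
$F{\left(R,y \right)} = 114$ ($F{\left(R,y \right)} = 18 - 2 \cdot 4 \cdot 3 \left(-4\right) = 18 - 2 \cdot 12 \left(-4\right) = 18 - -96 = 18 + 96 = 114$)
$F{\left(-1,3 \right)} h \left(50 + 3\right) = 114 \left(-21\right) \left(50 + 3\right) = \left(-2394\right) 53 = -126882$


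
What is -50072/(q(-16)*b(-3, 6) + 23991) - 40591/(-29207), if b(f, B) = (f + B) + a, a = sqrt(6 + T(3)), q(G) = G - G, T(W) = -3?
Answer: -44421293/63700467 ≈ -0.69735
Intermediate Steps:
q(G) = 0
a = sqrt(3) (a = sqrt(6 - 3) = sqrt(3) ≈ 1.7320)
b(f, B) = B + f + sqrt(3) (b(f, B) = (f + B) + sqrt(3) = (B + f) + sqrt(3) = B + f + sqrt(3))
-50072/(q(-16)*b(-3, 6) + 23991) - 40591/(-29207) = -50072/(0*(6 - 3 + sqrt(3)) + 23991) - 40591/(-29207) = -50072/(0*(3 + sqrt(3)) + 23991) - 40591*(-1/29207) = -50072/(0 + 23991) + 40591/29207 = -50072/23991 + 40591/29207 = -50072*1/23991 + 40591/29207 = -4552/2181 + 40591/29207 = -44421293/63700467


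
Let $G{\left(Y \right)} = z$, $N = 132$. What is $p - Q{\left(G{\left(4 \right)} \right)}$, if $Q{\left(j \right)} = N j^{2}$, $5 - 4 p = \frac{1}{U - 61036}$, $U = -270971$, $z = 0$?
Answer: $\frac{415009}{332007} \approx 1.25$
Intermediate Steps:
$G{\left(Y \right)} = 0$
$p = \frac{415009}{332007}$ ($p = \frac{5}{4} - \frac{1}{4 \left(-270971 - 61036\right)} = \frac{5}{4} - \frac{1}{4 \left(-332007\right)} = \frac{5}{4} - - \frac{1}{1328028} = \frac{5}{4} + \frac{1}{1328028} = \frac{415009}{332007} \approx 1.25$)
$Q{\left(j \right)} = 132 j^{2}$
$p - Q{\left(G{\left(4 \right)} \right)} = \frac{415009}{332007} - 132 \cdot 0^{2} = \frac{415009}{332007} - 132 \cdot 0 = \frac{415009}{332007} - 0 = \frac{415009}{332007} + 0 = \frac{415009}{332007}$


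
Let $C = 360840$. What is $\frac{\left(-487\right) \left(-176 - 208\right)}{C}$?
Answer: $\frac{7792}{15035} \approx 0.51826$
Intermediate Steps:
$\frac{\left(-487\right) \left(-176 - 208\right)}{C} = \frac{\left(-487\right) \left(-176 - 208\right)}{360840} = \left(-487\right) \left(-384\right) \frac{1}{360840} = 187008 \cdot \frac{1}{360840} = \frac{7792}{15035}$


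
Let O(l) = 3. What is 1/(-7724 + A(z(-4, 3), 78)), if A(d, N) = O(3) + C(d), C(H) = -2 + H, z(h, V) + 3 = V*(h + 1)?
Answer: -1/7735 ≈ -0.00012928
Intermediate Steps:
z(h, V) = -3 + V*(1 + h) (z(h, V) = -3 + V*(h + 1) = -3 + V*(1 + h))
A(d, N) = 1 + d (A(d, N) = 3 + (-2 + d) = 1 + d)
1/(-7724 + A(z(-4, 3), 78)) = 1/(-7724 + (1 + (-3 + 3 + 3*(-4)))) = 1/(-7724 + (1 + (-3 + 3 - 12))) = 1/(-7724 + (1 - 12)) = 1/(-7724 - 11) = 1/(-7735) = -1/7735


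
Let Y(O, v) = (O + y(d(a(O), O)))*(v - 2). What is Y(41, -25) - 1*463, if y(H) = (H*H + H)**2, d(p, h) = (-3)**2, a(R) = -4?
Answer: -220270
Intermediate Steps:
d(p, h) = 9
y(H) = (H + H**2)**2 (y(H) = (H**2 + H)**2 = (H + H**2)**2)
Y(O, v) = (-2 + v)*(8100 + O) (Y(O, v) = (O + 9**2*(1 + 9)**2)*(v - 2) = (O + 81*10**2)*(-2 + v) = (O + 81*100)*(-2 + v) = (O + 8100)*(-2 + v) = (8100 + O)*(-2 + v) = (-2 + v)*(8100 + O))
Y(41, -25) - 1*463 = (-16200 - 2*41 + 8100*(-25) + 41*(-25)) - 1*463 = (-16200 - 82 - 202500 - 1025) - 463 = -219807 - 463 = -220270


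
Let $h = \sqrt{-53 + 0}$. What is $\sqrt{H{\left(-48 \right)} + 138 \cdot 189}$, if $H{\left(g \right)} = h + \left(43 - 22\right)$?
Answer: $\sqrt{26103 + i \sqrt{53}} \approx 161.56 + 0.023 i$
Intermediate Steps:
$h = i \sqrt{53}$ ($h = \sqrt{-53} = i \sqrt{53} \approx 7.2801 i$)
$H{\left(g \right)} = 21 + i \sqrt{53}$ ($H{\left(g \right)} = i \sqrt{53} + \left(43 - 22\right) = i \sqrt{53} + 21 = 21 + i \sqrt{53}$)
$\sqrt{H{\left(-48 \right)} + 138 \cdot 189} = \sqrt{\left(21 + i \sqrt{53}\right) + 138 \cdot 189} = \sqrt{\left(21 + i \sqrt{53}\right) + 26082} = \sqrt{26103 + i \sqrt{53}}$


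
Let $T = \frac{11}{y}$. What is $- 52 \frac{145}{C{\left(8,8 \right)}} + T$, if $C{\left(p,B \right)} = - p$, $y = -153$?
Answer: $\frac{288383}{306} \approx 942.43$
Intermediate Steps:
$T = - \frac{11}{153}$ ($T = \frac{11}{-153} = 11 \left(- \frac{1}{153}\right) = - \frac{11}{153} \approx -0.071895$)
$- 52 \frac{145}{C{\left(8,8 \right)}} + T = - 52 \frac{145}{\left(-1\right) 8} - \frac{11}{153} = - 52 \frac{145}{-8} - \frac{11}{153} = - 52 \cdot 145 \left(- \frac{1}{8}\right) - \frac{11}{153} = \left(-52\right) \left(- \frac{145}{8}\right) - \frac{11}{153} = \frac{1885}{2} - \frac{11}{153} = \frac{288383}{306}$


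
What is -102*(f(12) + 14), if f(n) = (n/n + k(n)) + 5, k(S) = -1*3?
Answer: -1734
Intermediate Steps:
k(S) = -3
f(n) = 3 (f(n) = (n/n - 3) + 5 = (1 - 3) + 5 = -2 + 5 = 3)
-102*(f(12) + 14) = -102*(3 + 14) = -102*17 = -1734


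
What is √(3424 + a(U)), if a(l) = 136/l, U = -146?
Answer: 2*√4560383/73 ≈ 58.507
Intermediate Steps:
√(3424 + a(U)) = √(3424 + 136/(-146)) = √(3424 + 136*(-1/146)) = √(3424 - 68/73) = √(249884/73) = 2*√4560383/73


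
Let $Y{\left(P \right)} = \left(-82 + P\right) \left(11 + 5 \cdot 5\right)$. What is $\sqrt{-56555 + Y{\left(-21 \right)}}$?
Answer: $i \sqrt{60263} \approx 245.49 i$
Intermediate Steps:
$Y{\left(P \right)} = -2952 + 36 P$ ($Y{\left(P \right)} = \left(-82 + P\right) \left(11 + 25\right) = \left(-82 + P\right) 36 = -2952 + 36 P$)
$\sqrt{-56555 + Y{\left(-21 \right)}} = \sqrt{-56555 + \left(-2952 + 36 \left(-21\right)\right)} = \sqrt{-56555 - 3708} = \sqrt{-60263} = i \sqrt{60263}$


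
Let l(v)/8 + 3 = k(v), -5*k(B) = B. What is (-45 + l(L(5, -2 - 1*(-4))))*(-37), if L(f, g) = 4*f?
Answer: 3737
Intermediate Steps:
k(B) = -B/5
l(v) = -24 - 8*v/5 (l(v) = -24 + 8*(-v/5) = -24 - 8*v/5)
(-45 + l(L(5, -2 - 1*(-4))))*(-37) = (-45 + (-24 - 32*5/5))*(-37) = (-45 + (-24 - 8/5*20))*(-37) = (-45 + (-24 - 32))*(-37) = (-45 - 56)*(-37) = -101*(-37) = 3737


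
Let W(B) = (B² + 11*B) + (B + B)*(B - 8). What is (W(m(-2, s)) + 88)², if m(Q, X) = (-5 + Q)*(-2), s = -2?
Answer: 367236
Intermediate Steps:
m(Q, X) = 10 - 2*Q
W(B) = B² + 11*B + 2*B*(-8 + B) (W(B) = (B² + 11*B) + (2*B)*(-8 + B) = (B² + 11*B) + 2*B*(-8 + B) = B² + 11*B + 2*B*(-8 + B))
(W(m(-2, s)) + 88)² = ((10 - 2*(-2))*(-5 + 3*(10 - 2*(-2))) + 88)² = ((10 + 4)*(-5 + 3*(10 + 4)) + 88)² = (14*(-5 + 3*14) + 88)² = (14*(-5 + 42) + 88)² = (14*37 + 88)² = (518 + 88)² = 606² = 367236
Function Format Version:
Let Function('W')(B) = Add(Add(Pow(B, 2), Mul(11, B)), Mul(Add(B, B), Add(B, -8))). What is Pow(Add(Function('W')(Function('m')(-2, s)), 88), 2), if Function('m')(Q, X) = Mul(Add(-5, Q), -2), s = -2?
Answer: 367236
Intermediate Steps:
Function('m')(Q, X) = Add(10, Mul(-2, Q))
Function('W')(B) = Add(Pow(B, 2), Mul(11, B), Mul(2, B, Add(-8, B))) (Function('W')(B) = Add(Add(Pow(B, 2), Mul(11, B)), Mul(Mul(2, B), Add(-8, B))) = Add(Add(Pow(B, 2), Mul(11, B)), Mul(2, B, Add(-8, B))) = Add(Pow(B, 2), Mul(11, B), Mul(2, B, Add(-8, B))))
Pow(Add(Function('W')(Function('m')(-2, s)), 88), 2) = Pow(Add(Mul(Add(10, Mul(-2, -2)), Add(-5, Mul(3, Add(10, Mul(-2, -2))))), 88), 2) = Pow(Add(Mul(Add(10, 4), Add(-5, Mul(3, Add(10, 4)))), 88), 2) = Pow(Add(Mul(14, Add(-5, Mul(3, 14))), 88), 2) = Pow(Add(Mul(14, Add(-5, 42)), 88), 2) = Pow(Add(Mul(14, 37), 88), 2) = Pow(Add(518, 88), 2) = Pow(606, 2) = 367236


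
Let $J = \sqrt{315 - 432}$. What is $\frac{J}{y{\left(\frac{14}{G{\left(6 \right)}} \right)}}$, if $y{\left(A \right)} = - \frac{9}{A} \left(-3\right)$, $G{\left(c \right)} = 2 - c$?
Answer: $- \frac{7 i \sqrt{13}}{18} \approx - 1.4022 i$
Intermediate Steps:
$y{\left(A \right)} = \frac{27}{A}$
$J = 3 i \sqrt{13}$ ($J = \sqrt{-117} = 3 i \sqrt{13} \approx 10.817 i$)
$\frac{J}{y{\left(\frac{14}{G{\left(6 \right)}} \right)}} = \frac{3 i \sqrt{13}}{27 \frac{1}{14 \frac{1}{2 - 6}}} = \frac{3 i \sqrt{13}}{27 \frac{1}{14 \frac{1}{-4}}} = \frac{3 i \sqrt{13}}{27 \frac{1}{14 \left(- \frac{1}{4}\right)}} = \frac{3 i \sqrt{13}}{27 \frac{1}{- \frac{7}{2}}} = \frac{3 i \sqrt{13}}{27 \left(- \frac{2}{7}\right)} = \frac{3 i \sqrt{13}}{- \frac{54}{7}} = 3 i \sqrt{13} \left(- \frac{7}{54}\right) = - \frac{7 i \sqrt{13}}{18}$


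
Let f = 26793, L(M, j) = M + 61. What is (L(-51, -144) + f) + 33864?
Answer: 60667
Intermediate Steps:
L(M, j) = 61 + M
(L(-51, -144) + f) + 33864 = ((61 - 51) + 26793) + 33864 = (10 + 26793) + 33864 = 26803 + 33864 = 60667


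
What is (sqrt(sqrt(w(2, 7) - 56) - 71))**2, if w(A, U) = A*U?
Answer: -71 + I*sqrt(42) ≈ -71.0 + 6.4807*I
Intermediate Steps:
(sqrt(sqrt(w(2, 7) - 56) - 71))**2 = (sqrt(sqrt(2*7 - 56) - 71))**2 = (sqrt(sqrt(14 - 56) - 71))**2 = (sqrt(sqrt(-42) - 71))**2 = (sqrt(I*sqrt(42) - 71))**2 = (sqrt(-71 + I*sqrt(42)))**2 = -71 + I*sqrt(42)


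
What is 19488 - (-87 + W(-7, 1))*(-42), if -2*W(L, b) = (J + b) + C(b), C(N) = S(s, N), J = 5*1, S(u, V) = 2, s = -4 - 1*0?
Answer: 15666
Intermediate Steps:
s = -4 (s = -4 + 0 = -4)
J = 5
C(N) = 2
W(L, b) = -7/2 - b/2 (W(L, b) = -((5 + b) + 2)/2 = -(7 + b)/2 = -7/2 - b/2)
19488 - (-87 + W(-7, 1))*(-42) = 19488 - (-87 + (-7/2 - ½*1))*(-42) = 19488 - (-87 + (-7/2 - ½))*(-42) = 19488 - (-87 - 4)*(-42) = 19488 - (-91)*(-42) = 19488 - 1*3822 = 19488 - 3822 = 15666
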